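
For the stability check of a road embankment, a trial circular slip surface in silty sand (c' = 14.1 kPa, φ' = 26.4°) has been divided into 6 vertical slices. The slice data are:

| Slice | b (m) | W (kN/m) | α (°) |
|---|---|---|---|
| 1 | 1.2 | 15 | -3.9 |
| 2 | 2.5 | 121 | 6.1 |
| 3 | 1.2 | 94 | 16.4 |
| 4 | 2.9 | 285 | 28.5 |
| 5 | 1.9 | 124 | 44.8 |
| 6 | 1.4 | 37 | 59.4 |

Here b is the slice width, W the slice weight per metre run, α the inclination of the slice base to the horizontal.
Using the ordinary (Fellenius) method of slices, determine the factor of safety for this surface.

FS = 1.64

Ordinary method of slices: FS = Σ[c'·Δl_i + (W_i cosα_i)·tanφ'] / Σ W_i sinα_i, with Δl_i = b_i / cosα_i.
Slice 1: Δl = 1.2/cos(-3.9°) = 1.203 m; N'_1 = 15·cos(-3.9°) = 15.0; c'Δl = 16.96; W sinα = -1.0
Slice 2: Δl = 2.5/cos6.1° = 2.514 m; N'_2 = 121·cos6.1° = 120.3; c'Δl = 35.45; W sinα = 12.9
Slice 3: Δl = 1.2/cos16.4° = 1.251 m; N'_3 = 94·cos16.4° = 90.2; c'Δl = 17.64; W sinα = 26.5
Slice 4: Δl = 2.9/cos28.5° = 3.300 m; N'_4 = 285·cos28.5° = 250.5; c'Δl = 46.53; W sinα = 136.0
Slice 5: Δl = 1.9/cos44.8° = 2.678 m; N'_5 = 124·cos44.8° = 88.0; c'Δl = 37.76; W sinα = 87.4
Slice 6: Δl = 1.4/cos59.4° = 2.750 m; N'_6 = 37·cos59.4° = 18.8; c'Δl = 38.78; W sinα = 31.8
Σc'Δl = 193.1 kN/m; ΣN' = 582.7 kN/m; ΣW sinα = 293.6 kN/m
Resisting = 193.1 + 582.7·tan26.4° = 193.1 + 289.3 = 482.4 kN/m
FS = 482.4 / 293.6 = 1.643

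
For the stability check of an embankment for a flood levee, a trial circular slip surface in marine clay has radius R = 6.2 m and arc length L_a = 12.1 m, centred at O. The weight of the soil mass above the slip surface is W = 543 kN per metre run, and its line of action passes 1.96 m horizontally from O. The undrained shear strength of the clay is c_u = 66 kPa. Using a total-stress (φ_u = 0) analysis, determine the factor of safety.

FS = 4.65

Taking moments about the centre O, the resisting moment is provided by the undrained shear strength acting along the arc:
M_R = c_u·L_a·R = 66·12.10·6.2 = 4951.3 kN·m/m
M_D = W·d = 543·1.96 = 1064.3 kN·m/m
FS = M_R / M_D = 4951.3 / 1064.3 = 4.652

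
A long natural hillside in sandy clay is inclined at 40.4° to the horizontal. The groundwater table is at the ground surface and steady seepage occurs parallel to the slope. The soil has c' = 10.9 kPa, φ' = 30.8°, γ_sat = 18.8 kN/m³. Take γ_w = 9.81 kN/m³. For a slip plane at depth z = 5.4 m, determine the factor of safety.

FS = 0.55

With seepage parallel to the slope and the water table at the surface, the effective normal stress on the slip plane uses the buoyant unit weight γ' = γ_sat − γ_w while the driving shear stress uses γ_sat:
FS = [c' + γ' z cos²β tanφ'] / [γ_sat z sinβ cosβ]
γ' = 18.8 − 9.81 = 8.99 kN/m³
Numerator = 10.9 + 8.99·5.4·cos²40.4°·tan30.8° = 10.9 + 8.99·5.4·0.5799·0.5961 = 27.683 kPa
Denominator = 18.8·5.4·sin40.4°·cos40.4° = 18.8·5.4·0.6481·0.7615 = 50.107 kPa
FS = 27.683 / 50.107 = 0.552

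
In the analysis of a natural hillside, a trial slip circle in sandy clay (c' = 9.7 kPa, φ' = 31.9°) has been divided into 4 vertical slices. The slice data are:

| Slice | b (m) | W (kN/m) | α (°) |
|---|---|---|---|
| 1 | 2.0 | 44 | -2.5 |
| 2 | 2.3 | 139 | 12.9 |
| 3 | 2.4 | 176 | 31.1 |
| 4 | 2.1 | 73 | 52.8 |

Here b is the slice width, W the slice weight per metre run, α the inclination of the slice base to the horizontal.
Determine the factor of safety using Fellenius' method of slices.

FS = 1.89

Ordinary method of slices: FS = Σ[c'·Δl_i + (W_i cosα_i)·tanφ'] / Σ W_i sinα_i, with Δl_i = b_i / cosα_i.
Slice 1: Δl = 2.0/cos(-2.5°) = 2.002 m; N'_1 = 44·cos(-2.5°) = 44.0; c'Δl = 19.42; W sinα = -1.9
Slice 2: Δl = 2.3/cos12.9° = 2.360 m; N'_2 = 139·cos12.9° = 135.5; c'Δl = 22.89; W sinα = 31.0
Slice 3: Δl = 2.4/cos31.1° = 2.803 m; N'_3 = 176·cos31.1° = 150.7; c'Δl = 27.19; W sinα = 90.9
Slice 4: Δl = 2.1/cos52.8° = 3.473 m; N'_4 = 73·cos52.8° = 44.1; c'Δl = 33.69; W sinα = 58.1
Σc'Δl = 103.2 kN/m; ΣN' = 374.3 kN/m; ΣW sinα = 178.2 kN/m
Resisting = 103.2 + 374.3·tan31.9° = 103.2 + 233.0 = 336.2 kN/m
FS = 336.2 / 178.2 = 1.887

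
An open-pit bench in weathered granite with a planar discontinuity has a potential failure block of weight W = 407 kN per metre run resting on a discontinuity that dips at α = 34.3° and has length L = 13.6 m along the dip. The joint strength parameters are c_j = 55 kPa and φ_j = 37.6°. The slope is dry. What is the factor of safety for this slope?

Resolving the block weight along and normal to the plane and applying the Mohr–Coulomb strength on the joint:
N' = W cosα = 407·cos34.3° = 336.2 kN/m
Driving force T = W sinα = 407·sin34.3° = 229.4 kN/m
Resisting force R = c_j·L + N'·tanφ_j = 55·13.6 + 336.2·tan37.6° = 748.0 + 258.9 = 1006.9 kN/m
FS = R / T = 1006.9 / 229.4 = 4.390

FS = 4.39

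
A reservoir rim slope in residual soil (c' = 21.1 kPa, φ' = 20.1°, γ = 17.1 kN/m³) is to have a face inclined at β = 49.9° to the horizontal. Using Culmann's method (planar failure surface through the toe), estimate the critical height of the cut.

H_c = 26.81 m

Culmann's analysis gives the critical failure plane at α_cr = (β + φ')/2 = (49.9 + 20.1)/2 = 35.0°, and the critical height
H_c = (4c'/γ) · sinβ cosφ' / [1 − cos(β − φ')]
    = (4·21.1/17.1) · sin49.9°·cos20.1° / [1 − cos(29.8°)]
    = 4.936 · 0.7649·0.9391 / [1 − 0.8678]
    = 4.936 · 0.7183 / 0.1322
    = 26.81 m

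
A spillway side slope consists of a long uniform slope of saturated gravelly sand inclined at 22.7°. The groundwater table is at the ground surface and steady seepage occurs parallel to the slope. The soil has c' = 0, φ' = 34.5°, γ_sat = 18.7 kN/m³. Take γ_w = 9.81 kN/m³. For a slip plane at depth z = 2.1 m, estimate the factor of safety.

With seepage parallel to the slope and the water table at the surface, the effective normal stress on the slip plane uses the buoyant unit weight γ' = γ_sat − γ_w while the driving shear stress uses γ_sat:
FS = [c' + γ' z cos²β tanφ'] / [γ_sat z sinβ cosβ]
(For c' = 0 this reduces to FS = (γ'/γ_sat)·tanφ'/tanβ.)
γ' = 18.7 − 9.81 = 8.89 kN/m³
Numerator = 0.0 + 8.89·2.1·cos²22.7°·tan34.5° = 0.0 + 8.89·2.1·0.8511·0.6873 = 10.920 kPa
Denominator = 18.7·2.1·sin22.7°·cos22.7° = 18.7·2.1·0.3859·0.9225 = 13.981 kPa
FS = 10.920 / 13.981 = 0.781

FS = 0.78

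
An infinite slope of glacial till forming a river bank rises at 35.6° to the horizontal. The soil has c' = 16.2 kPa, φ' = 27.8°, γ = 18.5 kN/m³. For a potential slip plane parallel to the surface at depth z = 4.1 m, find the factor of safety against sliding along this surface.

FS = 1.19

For an infinite slope with a slip plane parallel to the surface (no pore pressure): FS = [c' + γz cos²β tanφ'] / [γz sinβ cosβ].
γz = 18.5·4.1 = 75.85 kN/m²
Numerator = 16.2 + 75.85·cos²35.6°·tan27.8° = 16.2 + 75.85·0.6611·0.5272 = 42.639 kPa
Denominator = 75.85·sin35.6°·cos35.6° = 75.85·0.5821·0.8131 = 35.902 kPa
FS = 42.639 / 35.902 = 1.188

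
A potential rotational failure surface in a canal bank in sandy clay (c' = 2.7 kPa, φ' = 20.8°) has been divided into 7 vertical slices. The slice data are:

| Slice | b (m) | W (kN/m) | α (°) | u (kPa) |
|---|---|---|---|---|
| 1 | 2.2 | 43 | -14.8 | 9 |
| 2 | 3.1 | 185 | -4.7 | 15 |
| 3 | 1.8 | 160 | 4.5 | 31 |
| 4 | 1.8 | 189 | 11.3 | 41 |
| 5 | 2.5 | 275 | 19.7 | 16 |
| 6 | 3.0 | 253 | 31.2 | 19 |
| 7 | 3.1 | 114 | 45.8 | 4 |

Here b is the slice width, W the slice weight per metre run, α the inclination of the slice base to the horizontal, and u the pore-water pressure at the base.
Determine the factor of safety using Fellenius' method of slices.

Ordinary method of slices: FS = Σ[c'·Δl_i + (W_i cosα_i − u_i·Δl_i)·tanφ'] / Σ W_i sinα_i, with Δl_i = b_i / cosα_i.
Slice 1: Δl = 2.2/cos(-14.8°) = 2.275 m; N'_1 = 43·cos(-14.8°) − 9·2.275 = 21.1; c'Δl = 6.14; W sinα = -11.0
Slice 2: Δl = 3.1/cos(-4.7°) = 3.110 m; N'_2 = 185·cos(-4.7°) − 15·3.110 = 137.7; c'Δl = 8.40; W sinα = -15.2
Slice 3: Δl = 1.8/cos4.5° = 1.806 m; N'_3 = 160·cos4.5° − 31·1.806 = 103.5; c'Δl = 4.88; W sinα = 12.6
Slice 4: Δl = 1.8/cos11.3° = 1.836 m; N'_4 = 189·cos11.3° − 41·1.836 = 110.1; c'Δl = 4.96; W sinα = 37.0
Slice 5: Δl = 2.5/cos19.7° = 2.655 m; N'_5 = 275·cos19.7° − 16·2.655 = 216.4; c'Δl = 7.17; W sinα = 92.7
Slice 6: Δl = 3.0/cos31.2° = 3.507 m; N'_6 = 253·cos31.2° − 19·3.507 = 149.8; c'Δl = 9.47; W sinα = 131.1
Slice 7: Δl = 3.1/cos45.8° = 4.447 m; N'_7 = 114·cos45.8° − 4·4.447 = 61.7; c'Δl = 12.01; W sinα = 81.7
Σc'Δl = 53.0 kN/m; ΣN' = 800.3 kN/m; ΣW sinα = 328.9 kN/m
Resisting = 53.0 + 800.3·tan20.8° = 53.0 + 304.0 = 357.0 kN/m
FS = 357.0 / 328.9 = 1.085

FS = 1.09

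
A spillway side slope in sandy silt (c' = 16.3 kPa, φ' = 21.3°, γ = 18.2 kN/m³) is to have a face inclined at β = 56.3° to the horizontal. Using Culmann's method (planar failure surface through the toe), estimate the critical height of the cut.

H_c = 15.35 m

Culmann's analysis gives the critical failure plane at α_cr = (β + φ')/2 = (56.3 + 21.3)/2 = 38.8°, and the critical height
H_c = (4c'/γ) · sinβ cosφ' / [1 − cos(β − φ')]
    = (4·16.3/18.2) · sin56.3°·cos21.3° / [1 − cos(35.0°)]
    = 3.582 · 0.8320·0.9317 / [1 − 0.8192]
    = 3.582 · 0.7751 / 0.1808
    = 15.35 m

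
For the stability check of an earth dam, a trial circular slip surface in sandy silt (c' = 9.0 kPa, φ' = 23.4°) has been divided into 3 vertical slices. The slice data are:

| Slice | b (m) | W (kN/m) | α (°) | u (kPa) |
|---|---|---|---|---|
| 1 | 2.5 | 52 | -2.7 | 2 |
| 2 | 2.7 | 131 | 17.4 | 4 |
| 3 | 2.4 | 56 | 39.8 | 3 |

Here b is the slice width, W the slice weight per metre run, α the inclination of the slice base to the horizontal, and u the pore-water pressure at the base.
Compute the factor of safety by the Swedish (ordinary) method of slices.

FS = 2.21

Ordinary method of slices: FS = Σ[c'·Δl_i + (W_i cosα_i − u_i·Δl_i)·tanφ'] / Σ W_i sinα_i, with Δl_i = b_i / cosα_i.
Slice 1: Δl = 2.5/cos(-2.7°) = 2.503 m; N'_1 = 52·cos(-2.7°) − 2·2.503 = 46.9; c'Δl = 22.53; W sinα = -2.4
Slice 2: Δl = 2.7/cos17.4° = 2.829 m; N'_2 = 131·cos17.4° − 4·2.829 = 113.7; c'Δl = 25.47; W sinα = 39.2
Slice 3: Δl = 2.4/cos39.8° = 3.124 m; N'_3 = 56·cos39.8° − 3·3.124 = 33.7; c'Δl = 28.11; W sinα = 35.8
Σc'Δl = 76.1 kN/m; ΣN' = 194.3 kN/m; ΣW sinα = 72.6 kN/m
Resisting = 76.1 + 194.3·tan23.4° = 76.1 + 84.1 = 160.2 kN/m
FS = 160.2 / 72.6 = 2.207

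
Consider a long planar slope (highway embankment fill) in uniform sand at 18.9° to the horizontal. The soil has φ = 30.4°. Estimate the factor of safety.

For a dry cohesionless infinite slope the factor of safety is FS = tanφ / tanβ.
FS = tan30.4° / tan18.9° = 0.5867 / 0.3424 = 1.714

FS = 1.71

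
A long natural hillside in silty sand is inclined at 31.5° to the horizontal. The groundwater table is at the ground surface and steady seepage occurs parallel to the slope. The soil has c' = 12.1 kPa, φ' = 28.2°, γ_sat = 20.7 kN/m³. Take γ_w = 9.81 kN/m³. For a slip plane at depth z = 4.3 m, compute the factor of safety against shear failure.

With seepage parallel to the slope and the water table at the surface, the effective normal stress on the slip plane uses the buoyant unit weight γ' = γ_sat − γ_w while the driving shear stress uses γ_sat:
FS = [c' + γ' z cos²β tanφ'] / [γ_sat z sinβ cosβ]
γ' = 20.7 − 9.81 = 10.89 kN/m³
Numerator = 12.1 + 10.89·4.3·cos²31.5°·tan28.2° = 12.1 + 10.89·4.3·0.7270·0.5362 = 30.354 kPa
Denominator = 20.7·4.3·sin31.5°·cos31.5° = 20.7·4.3·0.5225·0.8526 = 39.654 kPa
FS = 30.354 / 39.654 = 0.765

FS = 0.77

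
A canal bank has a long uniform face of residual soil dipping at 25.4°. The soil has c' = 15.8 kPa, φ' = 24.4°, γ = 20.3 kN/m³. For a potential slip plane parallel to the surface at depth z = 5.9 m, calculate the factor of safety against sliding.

FS = 1.30

For an infinite slope with a slip plane parallel to the surface (no pore pressure): FS = [c' + γz cos²β tanφ'] / [γz sinβ cosβ].
γz = 20.3·5.9 = 119.77 kN/m²
Numerator = 15.8 + 119.77·cos²25.4°·tan24.4° = 15.8 + 119.77·0.8160·0.4536 = 60.134 kPa
Denominator = 119.77·sin25.4°·cos25.4° = 119.77·0.4289·0.9033 = 46.408 kPa
FS = 60.134 / 46.408 = 1.296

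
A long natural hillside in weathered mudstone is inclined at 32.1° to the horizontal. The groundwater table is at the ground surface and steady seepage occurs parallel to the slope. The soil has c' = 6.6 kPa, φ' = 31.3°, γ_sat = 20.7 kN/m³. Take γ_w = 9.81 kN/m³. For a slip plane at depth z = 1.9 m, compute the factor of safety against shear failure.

FS = 0.88

With seepage parallel to the slope and the water table at the surface, the effective normal stress on the slip plane uses the buoyant unit weight γ' = γ_sat − γ_w while the driving shear stress uses γ_sat:
FS = [c' + γ' z cos²β tanφ'] / [γ_sat z sinβ cosβ]
γ' = 20.7 − 9.81 = 10.89 kN/m³
Numerator = 6.6 + 10.89·1.9·cos²32.1°·tan31.3° = 6.6 + 10.89·1.9·0.7176·0.6080 = 15.628 kPa
Denominator = 20.7·1.9·sin32.1°·cos32.1° = 20.7·1.9·0.5314·0.8471 = 17.705 kPa
FS = 15.628 / 17.705 = 0.883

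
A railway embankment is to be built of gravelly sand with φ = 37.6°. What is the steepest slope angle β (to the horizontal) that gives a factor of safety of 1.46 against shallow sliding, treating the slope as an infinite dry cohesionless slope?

β = 27.8°

For an infinite dry cohesionless slope FS = tanφ/tanβ, so tanβ = tanφ / FS.
tanβ = tan37.6° / 1.46 = 0.7701 / 1.46 = 0.5275
β = arctan(0.5275) = 27.81°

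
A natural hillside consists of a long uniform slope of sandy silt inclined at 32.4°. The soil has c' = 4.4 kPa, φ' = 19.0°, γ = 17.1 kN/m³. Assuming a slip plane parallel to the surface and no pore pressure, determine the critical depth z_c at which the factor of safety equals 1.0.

z_c = 1.24 m

Setting FS = 1.00 in FS = [c' + γz cos²β tanφ'] / [γz sinβ cosβ] and solving for z:
z = c' / [γ cosβ (FS·sinβ − cosβ·tanφ')]
  = 4.4 / [17.1·cos32.4°·(1.00·sin32.4° − cos32.4°·tan19.0°)]
  = 4.4 / [17.1·0.8443·(1.00·0.5358 − 0.8443·0.3443)]
  = 4.4 / 3.5388 = 1.243 m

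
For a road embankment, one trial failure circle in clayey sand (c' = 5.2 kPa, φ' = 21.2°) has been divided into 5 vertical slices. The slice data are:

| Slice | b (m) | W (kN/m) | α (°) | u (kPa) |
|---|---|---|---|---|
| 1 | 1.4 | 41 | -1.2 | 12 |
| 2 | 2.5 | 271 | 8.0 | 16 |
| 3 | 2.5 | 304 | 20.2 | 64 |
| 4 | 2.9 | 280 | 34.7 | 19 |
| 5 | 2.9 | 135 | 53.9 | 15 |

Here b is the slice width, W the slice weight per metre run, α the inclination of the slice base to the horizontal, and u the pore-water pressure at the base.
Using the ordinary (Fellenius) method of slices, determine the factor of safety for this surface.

Ordinary method of slices: FS = Σ[c'·Δl_i + (W_i cosα_i − u_i·Δl_i)·tanφ'] / Σ W_i sinα_i, with Δl_i = b_i / cosα_i.
Slice 1: Δl = 1.4/cos(-1.2°) = 1.400 m; N'_1 = 41·cos(-1.2°) − 12·1.400 = 24.2; c'Δl = 7.28; W sinα = -0.9
Slice 2: Δl = 2.5/cos8.0° = 2.525 m; N'_2 = 271·cos8.0° − 16·2.525 = 228.0; c'Δl = 13.13; W sinα = 37.7
Slice 3: Δl = 2.5/cos20.2° = 2.664 m; N'_3 = 304·cos20.2° − 64·2.664 = 114.8; c'Δl = 13.85; W sinα = 105.0
Slice 4: Δl = 2.9/cos34.7° = 3.527 m; N'_4 = 280·cos34.7° − 19·3.527 = 163.2; c'Δl = 18.34; W sinα = 159.4
Slice 5: Δl = 2.9/cos53.9° = 4.922 m; N'_5 = 135·cos53.9° − 15·4.922 = 5.7; c'Δl = 25.59; W sinα = 109.1
Σc'Δl = 78.2 kN/m; ΣN' = 535.9 kN/m; ΣW sinα = 410.3 kN/m
Resisting = 78.2 + 535.9·tan21.2° = 78.2 + 207.8 = 286.0 kN/m
FS = 286.0 / 410.3 = 0.697

FS = 0.70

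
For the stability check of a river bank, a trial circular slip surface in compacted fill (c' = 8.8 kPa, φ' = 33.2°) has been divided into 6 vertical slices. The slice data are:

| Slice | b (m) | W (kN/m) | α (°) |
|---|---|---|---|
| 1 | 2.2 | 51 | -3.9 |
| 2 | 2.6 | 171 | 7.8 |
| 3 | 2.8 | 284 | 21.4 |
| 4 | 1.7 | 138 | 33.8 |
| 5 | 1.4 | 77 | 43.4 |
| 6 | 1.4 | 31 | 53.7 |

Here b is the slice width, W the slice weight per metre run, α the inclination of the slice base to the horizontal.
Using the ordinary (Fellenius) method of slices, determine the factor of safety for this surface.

Ordinary method of slices: FS = Σ[c'·Δl_i + (W_i cosα_i)·tanφ'] / Σ W_i sinα_i, with Δl_i = b_i / cosα_i.
Slice 1: Δl = 2.2/cos(-3.9°) = 2.205 m; N'_1 = 51·cos(-3.9°) = 50.9; c'Δl = 19.40; W sinα = -3.5
Slice 2: Δl = 2.6/cos7.8° = 2.624 m; N'_2 = 171·cos7.8° = 169.4; c'Δl = 23.09; W sinα = 23.2
Slice 3: Δl = 2.8/cos21.4° = 3.007 m; N'_3 = 284·cos21.4° = 264.4; c'Δl = 26.46; W sinα = 103.6
Slice 4: Δl = 1.7/cos33.8° = 2.046 m; N'_4 = 138·cos33.8° = 114.7; c'Δl = 18.00; W sinα = 76.8
Slice 5: Δl = 1.4/cos43.4° = 1.927 m; N'_5 = 77·cos43.4° = 55.9; c'Δl = 16.96; W sinα = 52.9
Slice 6: Δl = 1.4/cos53.7° = 2.365 m; N'_6 = 31·cos53.7° = 18.4; c'Δl = 20.81; W sinα = 25.0
Σc'Δl = 124.7 kN/m; ΣN' = 673.7 kN/m; ΣW sinα = 278.0 kN/m
Resisting = 124.7 + 673.7·tan33.2° = 124.7 + 440.9 = 565.6 kN/m
FS = 565.6 / 278.0 = 2.034

FS = 2.03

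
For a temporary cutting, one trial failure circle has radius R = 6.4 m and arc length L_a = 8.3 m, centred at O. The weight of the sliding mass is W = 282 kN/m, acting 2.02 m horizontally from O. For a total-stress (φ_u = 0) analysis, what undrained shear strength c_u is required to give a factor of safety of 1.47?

c_u = 15.8 kPa

FS = c_u·L_a·R / (W·d), so c_u = FS·W·d / (L_a·R).
c_u = 1.47·282·2.02 / (8.30·6.4) = 837.4 / 53.12 = 15.76 kPa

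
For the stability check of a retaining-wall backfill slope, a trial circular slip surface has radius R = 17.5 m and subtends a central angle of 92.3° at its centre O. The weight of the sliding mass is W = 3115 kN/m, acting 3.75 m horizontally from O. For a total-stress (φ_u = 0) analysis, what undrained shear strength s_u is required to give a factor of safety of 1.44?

s_u = 34.1 kPa

FS = s_u·L_a·R / (W·d), so s_u = FS·W·d / (L_a·R).
Arc length L_a = R·θ = 17.5·(92.3°·π/180) = 17.5·1.6109 = 28.19 m
s_u = 1.44·3115·3.75 / (28.19·17.5) = 16821.0 / 493.35 = 34.10 kPa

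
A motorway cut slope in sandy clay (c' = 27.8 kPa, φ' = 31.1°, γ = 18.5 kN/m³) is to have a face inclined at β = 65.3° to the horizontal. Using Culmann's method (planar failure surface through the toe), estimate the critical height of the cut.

Culmann's analysis gives the critical failure plane at α_cr = (β + φ')/2 = (65.3 + 31.1)/2 = 48.2°, and the critical height
H_c = (4c'/γ) · sinβ cosφ' / [1 − cos(β − φ')]
    = (4·27.8/18.5) · sin65.3°·cos31.1° / [1 − cos(34.2°)]
    = 6.011 · 0.9085·0.8563 / [1 − 0.8271]
    = 6.011 · 0.7779 / 0.1729
    = 27.04 m

H_c = 27.04 m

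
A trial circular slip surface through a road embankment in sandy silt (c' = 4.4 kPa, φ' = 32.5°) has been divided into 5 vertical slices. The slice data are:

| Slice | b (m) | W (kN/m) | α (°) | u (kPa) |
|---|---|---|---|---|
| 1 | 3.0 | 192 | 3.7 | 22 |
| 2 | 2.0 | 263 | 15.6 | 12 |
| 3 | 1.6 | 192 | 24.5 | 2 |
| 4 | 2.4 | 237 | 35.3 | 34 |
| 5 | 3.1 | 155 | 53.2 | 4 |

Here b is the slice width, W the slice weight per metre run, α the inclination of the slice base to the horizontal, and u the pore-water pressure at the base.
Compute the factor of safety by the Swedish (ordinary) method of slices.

Ordinary method of slices: FS = Σ[c'·Δl_i + (W_i cosα_i − u_i·Δl_i)·tanφ'] / Σ W_i sinα_i, with Δl_i = b_i / cosα_i.
Slice 1: Δl = 3.0/cos3.7° = 3.006 m; N'_1 = 192·cos3.7° − 22·3.006 = 125.5; c'Δl = 13.23; W sinα = 12.4
Slice 2: Δl = 2.0/cos15.6° = 2.076 m; N'_2 = 263·cos15.6° − 12·2.076 = 228.4; c'Δl = 9.14; W sinα = 70.7
Slice 3: Δl = 1.6/cos24.5° = 1.758 m; N'_3 = 192·cos24.5° − 2·1.758 = 171.2; c'Δl = 7.74; W sinα = 79.6
Slice 4: Δl = 2.4/cos35.3° = 2.941 m; N'_4 = 237·cos35.3° − 34·2.941 = 93.4; c'Δl = 12.94; W sinα = 137.0
Slice 5: Δl = 3.1/cos53.2° = 5.175 m; N'_5 = 155·cos53.2° − 4·5.175 = 72.1; c'Δl = 22.77; W sinα = 124.1
Σc'Δl = 65.8 kN/m; ΣN' = 690.6 kN/m; ΣW sinα = 423.8 kN/m
Resisting = 65.8 + 690.6·tan32.5° = 65.8 + 440.0 = 505.8 kN/m
FS = 505.8 / 423.8 = 1.193

FS = 1.19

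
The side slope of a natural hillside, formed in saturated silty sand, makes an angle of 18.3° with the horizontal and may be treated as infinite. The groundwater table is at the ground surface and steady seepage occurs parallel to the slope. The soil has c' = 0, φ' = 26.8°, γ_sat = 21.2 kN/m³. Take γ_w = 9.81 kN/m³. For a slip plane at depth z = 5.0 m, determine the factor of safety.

With seepage parallel to the slope and the water table at the surface, the effective normal stress on the slip plane uses the buoyant unit weight γ' = γ_sat − γ_w while the driving shear stress uses γ_sat:
FS = [c' + γ' z cos²β tanφ'] / [γ_sat z sinβ cosβ]
(For c' = 0 this reduces to FS = (γ'/γ_sat)·tanφ'/tanβ.)
γ' = 21.2 − 9.81 = 11.39 kN/m³
Numerator = 0.0 + 11.39·5.0·cos²18.3°·tan26.8° = 0.0 + 11.39·5.0·0.9014·0.5051 = 25.931 kPa
Denominator = 21.2·5.0·sin18.3°·cos18.3° = 21.2·5.0·0.3140·0.9494 = 31.600 kPa
FS = 25.931 / 31.600 = 0.821

FS = 0.82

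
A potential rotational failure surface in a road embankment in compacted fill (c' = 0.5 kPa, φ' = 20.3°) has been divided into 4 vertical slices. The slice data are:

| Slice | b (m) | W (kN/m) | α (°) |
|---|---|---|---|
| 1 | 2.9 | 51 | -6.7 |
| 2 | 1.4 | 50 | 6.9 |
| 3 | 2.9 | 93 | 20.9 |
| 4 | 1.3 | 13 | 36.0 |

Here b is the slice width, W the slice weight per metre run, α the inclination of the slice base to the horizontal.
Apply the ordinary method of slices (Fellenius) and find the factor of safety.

FS = 1.90

Ordinary method of slices: FS = Σ[c'·Δl_i + (W_i cosα_i)·tanφ'] / Σ W_i sinα_i, with Δl_i = b_i / cosα_i.
Slice 1: Δl = 2.9/cos(-6.7°) = 2.920 m; N'_1 = 51·cos(-6.7°) = 50.7; c'Δl = 1.46; W sinα = -6.0
Slice 2: Δl = 1.4/cos6.9° = 1.410 m; N'_2 = 50·cos6.9° = 49.6; c'Δl = 0.71; W sinα = 6.0
Slice 3: Δl = 2.9/cos20.9° = 3.104 m; N'_3 = 93·cos20.9° = 86.9; c'Δl = 1.55; W sinα = 33.2
Slice 4: Δl = 1.3/cos36.0° = 1.607 m; N'_4 = 13·cos36.0° = 10.5; c'Δl = 0.80; W sinα = 7.6
Σc'Δl = 4.5 kN/m; ΣN' = 197.7 kN/m; ΣW sinα = 40.9 kN/m
Resisting = 4.5 + 197.7·tan20.3° = 4.5 + 73.1 = 77.6 kN/m
FS = 77.6 / 40.9 = 1.900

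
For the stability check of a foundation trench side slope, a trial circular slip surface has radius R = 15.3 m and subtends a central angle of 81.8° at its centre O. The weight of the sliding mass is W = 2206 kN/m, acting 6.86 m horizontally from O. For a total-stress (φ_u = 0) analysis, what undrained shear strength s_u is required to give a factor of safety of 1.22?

FS = s_u·L_a·R / (W·d), so s_u = FS·W·d / (L_a·R).
Arc length L_a = R·θ = 15.3·(81.8°·π/180) = 15.3·1.4277 = 21.84 m
s_u = 1.22·2206·6.86 / (21.84·15.3) = 18462.5 / 334.21 = 55.24 kPa

s_u = 55.2 kPa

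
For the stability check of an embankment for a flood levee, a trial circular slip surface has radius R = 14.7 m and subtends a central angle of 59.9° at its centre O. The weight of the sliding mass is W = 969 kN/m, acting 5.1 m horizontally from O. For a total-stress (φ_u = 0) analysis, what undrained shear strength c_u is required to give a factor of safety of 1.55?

c_u = 33.9 kPa

FS = c_u·L_a·R / (W·d), so c_u = FS·W·d / (L_a·R).
Arc length L_a = R·θ = 14.7·(59.9°·π/180) = 14.7·1.0455 = 15.37 m
c_u = 1.55·969·5.1 / (15.37·14.7) = 7659.9 / 225.91 = 33.91 kPa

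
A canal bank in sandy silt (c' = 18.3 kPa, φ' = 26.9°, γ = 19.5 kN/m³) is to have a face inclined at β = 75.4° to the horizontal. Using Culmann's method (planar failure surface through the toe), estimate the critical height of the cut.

H_c = 9.60 m

Culmann's analysis gives the critical failure plane at α_cr = (β + φ')/2 = (75.4 + 26.9)/2 = 51.2°, and the critical height
H_c = (4c'/γ) · sinβ cosφ' / [1 − cos(β − φ')]
    = (4·18.3/19.5) · sin75.4°·cos26.9° / [1 − cos(48.5°)]
    = 3.754 · 0.9677·0.8918 / [1 − 0.6626]
    = 3.754 · 0.8630 / 0.3374
    = 9.60 m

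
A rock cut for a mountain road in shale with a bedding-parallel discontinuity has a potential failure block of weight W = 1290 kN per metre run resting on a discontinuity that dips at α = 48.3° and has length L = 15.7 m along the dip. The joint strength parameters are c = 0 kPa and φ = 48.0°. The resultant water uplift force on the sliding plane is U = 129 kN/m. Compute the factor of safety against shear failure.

Resolving the block weight along and normal to the plane and applying the Mohr–Coulomb strength on the joint:
N' = W cosα − U = 1290·cos48.3° − 129 = 729.1 kN/m
Driving force T = W sinα = 1290·sin48.3° = 963.2 kN/m
Resisting force R = c·L + N'·tanφ = 0·15.7 + 729.1·tan48.0° = 0.0 + 809.8 = 809.8 kN/m
FS = R / T = 809.8 / 963.2 = 0.841

FS = 0.84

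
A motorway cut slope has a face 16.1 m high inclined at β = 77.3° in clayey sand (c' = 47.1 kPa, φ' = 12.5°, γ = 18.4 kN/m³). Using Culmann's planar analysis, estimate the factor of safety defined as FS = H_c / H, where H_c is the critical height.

FS = 1.05

H_c = (4c'/γ) · sinβ cosφ' / [1 − cos(β − φ')]
    = (4·47.1/18.4) · sin77.3°·cos12.5° / [1 − cos64.8°]
    = 10.239 · 0.9524 / 0.5742 = 16.98 m
FS = H_c / H = 16.98 / 16.1 = 1.055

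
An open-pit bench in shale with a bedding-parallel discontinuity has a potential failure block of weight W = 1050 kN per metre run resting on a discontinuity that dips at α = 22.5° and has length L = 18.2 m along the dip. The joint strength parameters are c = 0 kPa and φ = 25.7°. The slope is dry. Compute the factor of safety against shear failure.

FS = 1.16

Resolving the block weight along and normal to the plane and applying the Mohr–Coulomb strength on the joint:
N' = W cosα = 1050·cos22.5° = 970.1 kN/m
Driving force T = W sinα = 1050·sin22.5° = 401.8 kN/m
Resisting force R = c·L + N'·tanφ = 0·18.2 + 970.1·tan25.7° = 0.0 + 466.9 = 466.9 kN/m
FS = R / T = 466.9 / 401.8 = 1.162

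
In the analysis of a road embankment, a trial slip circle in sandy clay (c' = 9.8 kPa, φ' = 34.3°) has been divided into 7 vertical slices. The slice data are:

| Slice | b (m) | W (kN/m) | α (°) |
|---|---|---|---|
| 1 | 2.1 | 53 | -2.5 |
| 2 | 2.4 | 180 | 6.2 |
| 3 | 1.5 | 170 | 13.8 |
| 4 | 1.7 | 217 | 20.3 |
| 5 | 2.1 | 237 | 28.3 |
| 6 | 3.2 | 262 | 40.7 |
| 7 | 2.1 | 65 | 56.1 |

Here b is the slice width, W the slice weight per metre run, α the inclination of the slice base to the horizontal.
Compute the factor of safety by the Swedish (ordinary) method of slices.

FS = 1.90

Ordinary method of slices: FS = Σ[c'·Δl_i + (W_i cosα_i)·tanφ'] / Σ W_i sinα_i, with Δl_i = b_i / cosα_i.
Slice 1: Δl = 2.1/cos(-2.5°) = 2.102 m; N'_1 = 53·cos(-2.5°) = 52.9; c'Δl = 20.60; W sinα = -2.3
Slice 2: Δl = 2.4/cos6.2° = 2.414 m; N'_2 = 180·cos6.2° = 178.9; c'Δl = 23.66; W sinα = 19.4
Slice 3: Δl = 1.5/cos13.8° = 1.545 m; N'_3 = 170·cos13.8° = 165.1; c'Δl = 15.14; W sinα = 40.6
Slice 4: Δl = 1.7/cos20.3° = 1.813 m; N'_4 = 217·cos20.3° = 203.5; c'Δl = 17.76; W sinα = 75.3
Slice 5: Δl = 2.1/cos28.3° = 2.385 m; N'_5 = 237·cos28.3° = 208.7; c'Δl = 23.37; W sinα = 112.4
Slice 6: Δl = 3.2/cos40.7° = 4.221 m; N'_6 = 262·cos40.7° = 198.6; c'Δl = 41.36; W sinα = 170.8
Slice 7: Δl = 2.1/cos56.1° = 3.765 m; N'_7 = 65·cos56.1° = 36.3; c'Δl = 36.90; W sinα = 54.0
Σc'Δl = 178.8 kN/m; ΣN' = 1044.1 kN/m; ΣW sinα = 470.1 kN/m
Resisting = 178.8 + 1044.1·tan34.3° = 178.8 + 712.2 = 891.0 kN/m
FS = 891.0 / 470.1 = 1.895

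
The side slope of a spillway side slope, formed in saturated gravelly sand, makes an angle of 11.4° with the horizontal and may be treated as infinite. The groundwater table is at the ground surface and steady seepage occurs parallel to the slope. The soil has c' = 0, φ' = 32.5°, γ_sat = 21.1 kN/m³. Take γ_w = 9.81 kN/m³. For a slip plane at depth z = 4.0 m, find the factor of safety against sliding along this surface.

With seepage parallel to the slope and the water table at the surface, the effective normal stress on the slip plane uses the buoyant unit weight γ' = γ_sat − γ_w while the driving shear stress uses γ_sat:
FS = [c' + γ' z cos²β tanφ'] / [γ_sat z sinβ cosβ]
(For c' = 0 this reduces to FS = (γ'/γ_sat)·tanφ'/tanβ.)
γ' = 21.1 − 9.81 = 11.29 kN/m³
Numerator = 0.0 + 11.29·4.0·cos²11.4°·tan32.5° = 0.0 + 11.29·4.0·0.9609·0.6371 = 27.646 kPa
Denominator = 21.1·4.0·sin11.4°·cos11.4° = 21.1·4.0·0.1977·0.9803 = 16.353 kPa
FS = 27.646 / 16.353 = 1.691

FS = 1.69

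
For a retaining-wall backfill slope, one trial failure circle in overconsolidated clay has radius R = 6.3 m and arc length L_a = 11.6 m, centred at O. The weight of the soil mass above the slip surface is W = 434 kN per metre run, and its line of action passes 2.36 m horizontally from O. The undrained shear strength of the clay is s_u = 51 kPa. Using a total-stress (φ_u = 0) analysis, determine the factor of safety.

FS = 3.64

Taking moments about the centre O, the resisting moment is provided by the undrained shear strength acting along the arc:
M_R = s_u·L_a·R = 51·11.60·6.3 = 3727.1 kN·m/m
M_D = W·d = 434·2.36 = 1024.2 kN·m/m
FS = M_R / M_D = 3727.1 / 1024.2 = 3.639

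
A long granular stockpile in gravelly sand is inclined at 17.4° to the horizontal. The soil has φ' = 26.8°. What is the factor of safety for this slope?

For a dry cohesionless infinite slope the factor of safety is FS = tanφ' / tanβ.
FS = tan26.8° / tan17.4° = 0.5051 / 0.3134 = 1.612

FS = 1.61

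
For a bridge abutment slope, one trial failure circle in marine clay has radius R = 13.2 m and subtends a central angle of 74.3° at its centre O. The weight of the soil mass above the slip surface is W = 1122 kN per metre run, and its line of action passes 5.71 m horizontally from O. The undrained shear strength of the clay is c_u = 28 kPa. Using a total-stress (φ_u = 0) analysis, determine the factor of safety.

Taking moments about the centre O, the resisting moment is provided by the undrained shear strength acting along the arc:
Arc length L_a = R·θ = 13.2·(74.3°·π/180) = 13.2·1.2968 = 17.12 m
M_R = c_u·L_a·R = 28·17.12·13.2 = 6326.6 kN·m/m
M_D = W·d = 1122·5.71 = 6406.6 kN·m/m
FS = M_R / M_D = 6326.6 / 6406.6 = 0.988

FS = 0.99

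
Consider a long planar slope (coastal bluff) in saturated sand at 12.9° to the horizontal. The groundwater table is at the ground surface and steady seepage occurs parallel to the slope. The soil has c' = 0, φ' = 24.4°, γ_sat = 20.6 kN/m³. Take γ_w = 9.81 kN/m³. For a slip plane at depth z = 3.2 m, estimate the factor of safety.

With seepage parallel to the slope and the water table at the surface, the effective normal stress on the slip plane uses the buoyant unit weight γ' = γ_sat − γ_w while the driving shear stress uses γ_sat:
FS = [c' + γ' z cos²β tanφ'] / [γ_sat z sinβ cosβ]
(For c' = 0 this reduces to FS = (γ'/γ_sat)·tanφ'/tanβ.)
γ' = 20.6 − 9.81 = 10.79 kN/m³
Numerator = 0.0 + 10.79·3.2·cos²12.9°·tan24.4° = 0.0 + 10.79·3.2·0.9502·0.4536 = 14.882 kPa
Denominator = 20.6·3.2·sin12.9°·cos12.9° = 20.6·3.2·0.2233·0.9748 = 14.345 kPa
FS = 14.882 / 14.345 = 1.037

FS = 1.04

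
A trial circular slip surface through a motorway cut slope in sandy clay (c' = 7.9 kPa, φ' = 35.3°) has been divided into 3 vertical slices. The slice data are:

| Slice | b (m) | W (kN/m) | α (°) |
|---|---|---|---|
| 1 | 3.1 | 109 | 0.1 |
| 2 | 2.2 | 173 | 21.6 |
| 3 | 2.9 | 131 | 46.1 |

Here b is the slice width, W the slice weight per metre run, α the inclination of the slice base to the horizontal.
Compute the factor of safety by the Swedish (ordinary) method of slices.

Ordinary method of slices: FS = Σ[c'·Δl_i + (W_i cosα_i)·tanφ'] / Σ W_i sinα_i, with Δl_i = b_i / cosα_i.
Slice 1: Δl = 3.1/cos0.1° = 3.100 m; N'_1 = 109·cos0.1° = 109.0; c'Δl = 24.49; W sinα = 0.2
Slice 2: Δl = 2.2/cos21.6° = 2.366 m; N'_2 = 173·cos21.6° = 160.9; c'Δl = 18.69; W sinα = 63.7
Slice 3: Δl = 2.9/cos46.1° = 4.182 m; N'_3 = 131·cos46.1° = 90.8; c'Δl = 33.04; W sinα = 94.4
Σc'Δl = 76.2 kN/m; ΣN' = 360.7 kN/m; ΣW sinα = 158.3 kN/m
Resisting = 76.2 + 360.7·tan35.3° = 76.2 + 255.4 = 331.6 kN/m
FS = 331.6 / 158.3 = 2.095

FS = 2.10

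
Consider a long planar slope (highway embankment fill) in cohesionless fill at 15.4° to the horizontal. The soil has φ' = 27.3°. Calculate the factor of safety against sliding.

FS = 1.87

For a dry cohesionless infinite slope the factor of safety is FS = tanφ' / tanβ.
FS = tan27.3° / tan15.4° = 0.5161 / 0.2754 = 1.874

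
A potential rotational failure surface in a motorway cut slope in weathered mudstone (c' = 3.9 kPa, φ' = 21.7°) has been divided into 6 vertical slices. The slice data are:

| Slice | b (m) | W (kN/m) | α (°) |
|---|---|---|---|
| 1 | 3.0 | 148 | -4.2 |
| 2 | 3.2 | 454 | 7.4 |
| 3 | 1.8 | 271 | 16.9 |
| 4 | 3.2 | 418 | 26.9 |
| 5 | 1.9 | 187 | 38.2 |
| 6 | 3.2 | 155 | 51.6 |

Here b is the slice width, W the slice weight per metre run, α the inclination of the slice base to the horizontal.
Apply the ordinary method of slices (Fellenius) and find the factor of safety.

FS = 1.20

Ordinary method of slices: FS = Σ[c'·Δl_i + (W_i cosα_i)·tanφ'] / Σ W_i sinα_i, with Δl_i = b_i / cosα_i.
Slice 1: Δl = 3.0/cos(-4.2°) = 3.008 m; N'_1 = 148·cos(-4.2°) = 147.6; c'Δl = 11.73; W sinα = -10.8
Slice 2: Δl = 3.2/cos7.4° = 3.227 m; N'_2 = 454·cos7.4° = 450.2; c'Δl = 12.58; W sinα = 58.5
Slice 3: Δl = 1.8/cos16.9° = 1.881 m; N'_3 = 271·cos16.9° = 259.3; c'Δl = 7.34; W sinα = 78.8
Slice 4: Δl = 3.2/cos26.9° = 3.588 m; N'_4 = 418·cos26.9° = 372.8; c'Δl = 13.99; W sinα = 189.1
Slice 5: Δl = 1.9/cos38.2° = 2.418 m; N'_5 = 187·cos38.2° = 147.0; c'Δl = 9.43; W sinα = 115.6
Slice 6: Δl = 3.2/cos51.6° = 5.152 m; N'_6 = 155·cos51.6° = 96.3; c'Δl = 20.09; W sinα = 121.5
Σc'Δl = 75.2 kN/m; ΣN' = 1473.1 kN/m; ΣW sinα = 552.6 kN/m
Resisting = 75.2 + 1473.1·tan21.7° = 75.2 + 586.2 = 661.4 kN/m
FS = 661.4 / 552.6 = 1.197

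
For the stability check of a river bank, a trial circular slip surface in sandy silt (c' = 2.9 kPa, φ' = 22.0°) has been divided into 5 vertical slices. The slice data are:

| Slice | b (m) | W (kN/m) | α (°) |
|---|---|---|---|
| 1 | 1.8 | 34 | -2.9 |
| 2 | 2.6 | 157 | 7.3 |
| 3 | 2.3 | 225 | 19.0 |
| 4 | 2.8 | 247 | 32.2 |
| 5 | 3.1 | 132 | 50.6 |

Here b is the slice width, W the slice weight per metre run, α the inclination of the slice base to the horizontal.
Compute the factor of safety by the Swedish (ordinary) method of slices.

Ordinary method of slices: FS = Σ[c'·Δl_i + (W_i cosα_i)·tanφ'] / Σ W_i sinα_i, with Δl_i = b_i / cosα_i.
Slice 1: Δl = 1.8/cos(-2.9°) = 1.802 m; N'_1 = 34·cos(-2.9°) = 34.0; c'Δl = 5.23; W sinα = -1.7
Slice 2: Δl = 2.6/cos7.3° = 2.621 m; N'_2 = 157·cos7.3° = 155.7; c'Δl = 7.60; W sinα = 19.9
Slice 3: Δl = 2.3/cos19.0° = 2.433 m; N'_3 = 225·cos19.0° = 212.7; c'Δl = 7.05; W sinα = 73.3
Slice 4: Δl = 2.8/cos32.2° = 3.309 m; N'_4 = 247·cos32.2° = 209.0; c'Δl = 9.60; W sinα = 131.6
Slice 5: Δl = 3.1/cos50.6° = 4.884 m; N'_5 = 132·cos50.6° = 83.8; c'Δl = 14.16; W sinα = 102.0
Σc'Δl = 43.6 kN/m; ΣN' = 695.2 kN/m; ΣW sinα = 325.1 kN/m
Resisting = 43.6 + 695.2·tan22.0° = 43.6 + 280.9 = 324.5 kN/m
FS = 324.5 / 325.1 = 0.998

FS = 1.00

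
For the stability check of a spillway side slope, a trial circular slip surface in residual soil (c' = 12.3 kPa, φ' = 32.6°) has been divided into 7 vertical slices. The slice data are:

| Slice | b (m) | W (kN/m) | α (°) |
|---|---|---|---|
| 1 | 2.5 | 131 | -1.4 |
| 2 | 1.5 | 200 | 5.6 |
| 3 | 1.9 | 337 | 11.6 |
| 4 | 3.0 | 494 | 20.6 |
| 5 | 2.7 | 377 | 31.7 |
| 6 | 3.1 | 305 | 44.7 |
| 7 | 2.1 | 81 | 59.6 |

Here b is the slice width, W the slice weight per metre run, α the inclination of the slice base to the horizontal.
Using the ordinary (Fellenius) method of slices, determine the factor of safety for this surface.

Ordinary method of slices: FS = Σ[c'·Δl_i + (W_i cosα_i)·tanφ'] / Σ W_i sinα_i, with Δl_i = b_i / cosα_i.
Slice 1: Δl = 2.5/cos(-1.4°) = 2.501 m; N'_1 = 131·cos(-1.4°) = 131.0; c'Δl = 30.76; W sinα = -3.2
Slice 2: Δl = 1.5/cos5.6° = 1.507 m; N'_2 = 200·cos5.6° = 199.0; c'Δl = 18.54; W sinα = 19.5
Slice 3: Δl = 1.9/cos11.6° = 1.940 m; N'_3 = 337·cos11.6° = 330.1; c'Δl = 23.86; W sinα = 67.8
Slice 4: Δl = 3.0/cos20.6° = 3.205 m; N'_4 = 494·cos20.6° = 462.4; c'Δl = 39.42; W sinα = 173.8
Slice 5: Δl = 2.7/cos31.7° = 3.173 m; N'_5 = 377·cos31.7° = 320.8; c'Δl = 39.03; W sinα = 198.1
Slice 6: Δl = 3.1/cos44.7° = 4.361 m; N'_6 = 305·cos44.7° = 216.8; c'Δl = 53.64; W sinα = 214.5
Slice 7: Δl = 2.1/cos59.6° = 4.150 m; N'_7 = 81·cos59.6° = 41.0; c'Δl = 51.04; W sinα = 69.9
Σc'Δl = 256.3 kN/m; ΣN' = 1701.1 kN/m; ΣW sinα = 740.4 kN/m
Resisting = 256.3 + 1701.1·tan32.6° = 256.3 + 1087.9 = 1344.2 kN/m
FS = 1344.2 / 740.4 = 1.816

FS = 1.82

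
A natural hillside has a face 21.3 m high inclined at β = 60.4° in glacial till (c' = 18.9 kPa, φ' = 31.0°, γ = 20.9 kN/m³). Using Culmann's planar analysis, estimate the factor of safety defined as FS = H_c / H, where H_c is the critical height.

FS = 0.98

H_c = (4c'/γ) · sinβ cosφ' / [1 − cos(β − φ')]
    = (4·18.9/20.9) · sin60.4°·cos31.0° / [1 − cos29.4°]
    = 3.617 · 0.7453 / 0.1288 = 20.93 m
FS = H_c / H = 20.93 / 21.3 = 0.983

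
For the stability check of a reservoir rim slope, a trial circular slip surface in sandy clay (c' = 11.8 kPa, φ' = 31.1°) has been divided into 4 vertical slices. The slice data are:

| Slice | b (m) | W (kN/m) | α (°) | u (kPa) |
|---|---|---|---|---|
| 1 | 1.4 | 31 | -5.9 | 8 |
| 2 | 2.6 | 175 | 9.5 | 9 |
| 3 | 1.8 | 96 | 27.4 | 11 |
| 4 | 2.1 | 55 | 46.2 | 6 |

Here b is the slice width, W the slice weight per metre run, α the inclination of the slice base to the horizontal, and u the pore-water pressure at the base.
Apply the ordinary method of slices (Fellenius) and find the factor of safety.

FS = 2.36

Ordinary method of slices: FS = Σ[c'·Δl_i + (W_i cosα_i − u_i·Δl_i)·tanφ'] / Σ W_i sinα_i, with Δl_i = b_i / cosα_i.
Slice 1: Δl = 1.4/cos(-5.9°) = 1.407 m; N'_1 = 31·cos(-5.9°) − 8·1.407 = 19.6; c'Δl = 16.61; W sinα = -3.2
Slice 2: Δl = 2.6/cos9.5° = 2.636 m; N'_2 = 175·cos9.5° − 9·2.636 = 148.9; c'Δl = 31.11; W sinα = 28.9
Slice 3: Δl = 1.8/cos27.4° = 2.027 m; N'_3 = 96·cos27.4° − 11·2.027 = 62.9; c'Δl = 23.92; W sinα = 44.2
Slice 4: Δl = 2.1/cos46.2° = 3.034 m; N'_4 = 55·cos46.2° − 6·3.034 = 19.9; c'Δl = 35.80; W sinα = 39.7
Σc'Δl = 107.4 kN/m; ΣN' = 251.2 kN/m; ΣW sinα = 109.6 kN/m
Resisting = 107.4 + 251.2·tan31.1° = 107.4 + 151.6 = 259.0 kN/m
FS = 259.0 / 109.6 = 2.364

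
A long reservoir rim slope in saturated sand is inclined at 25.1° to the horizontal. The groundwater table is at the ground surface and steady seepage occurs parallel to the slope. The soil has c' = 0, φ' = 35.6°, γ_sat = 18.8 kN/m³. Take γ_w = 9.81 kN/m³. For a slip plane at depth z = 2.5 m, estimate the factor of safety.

With seepage parallel to the slope and the water table at the surface, the effective normal stress on the slip plane uses the buoyant unit weight γ' = γ_sat − γ_w while the driving shear stress uses γ_sat:
FS = [c' + γ' z cos²β tanφ'] / [γ_sat z sinβ cosβ]
(For c' = 0 this reduces to FS = (γ'/γ_sat)·tanφ'/tanβ.)
γ' = 18.8 − 9.81 = 8.99 kN/m³
Numerator = 0.0 + 8.99·2.5·cos²25.1°·tan35.6° = 0.0 + 8.99·2.5·0.8201·0.7159 = 13.195 kPa
Denominator = 18.8·2.5·sin25.1°·cos25.1° = 18.8·2.5·0.4242·0.9056 = 18.055 kPa
FS = 13.195 / 18.055 = 0.731

FS = 0.73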